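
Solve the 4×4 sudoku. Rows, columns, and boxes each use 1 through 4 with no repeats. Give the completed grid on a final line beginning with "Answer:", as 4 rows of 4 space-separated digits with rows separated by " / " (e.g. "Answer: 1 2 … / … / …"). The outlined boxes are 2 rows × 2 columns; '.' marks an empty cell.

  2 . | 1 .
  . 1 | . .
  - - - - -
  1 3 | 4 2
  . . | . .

Step 1. [r1c4∈{3,4}] 3 has one home in row 1: r1c4, so r1c4=3.
Step 2. [r4c1∈{4}] only 4 remains possible at r4c1. So r4c1=4.
Step 3. [r4c4∈{1}] r4c4's peers cover all but 1. So r4c4=1.
Step 4. [r2c1∈{3}] only 3 remains possible at r2c1 ⇒ r2c1=3.
Step 5. [r2c4∈{4}] only 4 remains possible at r2c4, so r2c4=4.
Step 6. [r4c3∈{3}] r4c3 is down to just 3, so r4c3=3.
Step 7. [r2c3∈{2}] r2c3's peers cover all but 2 ⇒ r2c3=2.
Step 8. [r1c2∈{4}] nothing but 4 survives at r1c2. So r1c2=4.
Step 9. [r4c2∈{2}] nothing but 2 survives at r4c2. So r4c2=2.

Answer: 2 4 1 3 / 3 1 2 4 / 1 3 4 2 / 4 2 3 1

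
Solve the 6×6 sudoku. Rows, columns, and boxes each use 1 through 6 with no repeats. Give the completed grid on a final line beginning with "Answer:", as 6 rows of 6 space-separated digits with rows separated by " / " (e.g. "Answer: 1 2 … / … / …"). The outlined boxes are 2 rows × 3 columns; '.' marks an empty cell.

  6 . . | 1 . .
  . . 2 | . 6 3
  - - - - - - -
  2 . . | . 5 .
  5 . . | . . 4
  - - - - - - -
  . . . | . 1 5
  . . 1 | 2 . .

Step 1. [r6c2∈{3,4,5,6}] 5 has one home in row 6: r6c2 ⇒ r6c2=5.
Step 2. [r4c2∈{1,3,6}] in row 4, 1 fits only at r4c2, so r4c2=1.
Step 3. [r2c2∈{4}] only 4 remains possible at r2c2. So r2c2=4.
Step 4. [r5c4∈{3,4,6}] col 4 places 4 nowhere but r5c4, so r5c4=4.
Step 5. [r1c2∈{3}] only 3 remains possible at r1c2 ⇒ r1c2=3.
Step 6. [r3c2∈{6}] r3c2 is down to just 6, so r3c2=6.
Step 7. [r4c3∈{3}] r4c3 has the single candidate 3. So r4c3=3.
Step 8. [r5c1∈{3}] only 3 remains possible at r5c1. So r5c1=3.
Step 9. [r1c5∈{2,4}] r1c5 is the only open cell in row 1 admitting 4 ⇒ r1c5=4.
Step 10. [r5c3∈{6}] r5c3 is down to just 6, so r5c3=6.
Step 11. [r6c6∈{6}] r6c6's peers cover all but 6, so r6c6=6.
Step 12. [r3c6∈{1}] r3c6 has the single candidate 1 ⇒ r3c6=1.
Step 13. [r3c3∈{4}] r3c3's peers cover all but 4. So r3c3=4.
Step 14. [r6c5∈{3}] r6c5 has the single candidate 3. So r6c5=3.
Step 15. [r2c4∈{5}] r2c4 is down to just 5. So r2c4=5.
Step 16. [r4c5∈{2}] only 2 remains possible at r4c5, so r4c5=2.
Step 17. [r1c6∈{2}] r1c6 has the single candidate 2 ⇒ r1c6=2.
Step 18. [r3c4∈{3}] only 3 remains possible at r3c4 ⇒ r3c4=3.
Step 19. [r6c1∈{4}] r6c1 is down to just 4 ⇒ r6c1=4.
Step 20. [r2c1∈{1}] r2c1 is down to just 1. So r2c1=1.
Step 21. [r1c3∈{5}] nothing but 5 survives at r1c3. So r1c3=5.
Step 22. [r5c2∈{2}] r5c2 is down to just 2, so r5c2=2.
Step 23. [r4c4∈{6}] r4c4's peers cover all but 6 ⇒ r4c4=6.

Answer: 6 3 5 1 4 2 / 1 4 2 5 6 3 / 2 6 4 3 5 1 / 5 1 3 6 2 4 / 3 2 6 4 1 5 / 4 5 1 2 3 6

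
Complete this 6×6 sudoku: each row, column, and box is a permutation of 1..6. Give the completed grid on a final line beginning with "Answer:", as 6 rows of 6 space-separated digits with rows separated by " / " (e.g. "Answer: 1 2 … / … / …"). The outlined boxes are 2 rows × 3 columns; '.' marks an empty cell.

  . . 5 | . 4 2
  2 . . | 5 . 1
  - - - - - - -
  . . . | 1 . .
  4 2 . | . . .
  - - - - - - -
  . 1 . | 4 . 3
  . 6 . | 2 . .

Step 1. [r6c6∈{5}] r6c6 has the single candidate 5, so r6c6=5.
Step 2. [r4c6∈{6}] r4c6's peers cover all but 6, so r4c6=6.
Step 3. [r1c2∈{3}] nothing but 3 survives at r1c2 ⇒ r1c2=3.
Step 4. [r2c5∈{3,6}] in row 2, 3 fits only at r2c5, so r2c5=3.
Step 5. [r2c3∈{4,6}] row 2 places 6 nowhere but r2c3 ⇒ r2c3=6.
Step 6. [r3c3∈{3}] r3c3 is down to just 3, so r3c3=3.
Step 7. [r3c2∈{5}] r3c2 has the single candidate 5 ⇒ r3c2=5.
Step 8. [r3c1∈{6}] r3c1 has the single candidate 6, so r3c1=6.
Step 9. [r6c3∈{4}] r6c3's peers cover all but 4 ⇒ r6c3=4.
Step 10. [r3c6∈{4}] only 4 remains possible at r3c6, so r3c6=4.
Step 11. [r1c1∈{1}] r1c1's peers cover all but 1. So r1c1=1.
Step 12. [r5c1∈{5}] r5c1 is down to just 5 ⇒ r5c1=5.
Step 13. [r6c1∈{3}] r6c1 is down to just 3. So r6c1=3.
Step 14. [r4c5∈{5}] r4c5 has the single candidate 5 ⇒ r4c5=5.
Step 15. [r3c5∈{2}] r3c5's peers cover all but 2, so r3c5=2.
Step 16. [r5c3∈{2}] r5c3 has the single candidate 2 ⇒ r5c3=2.
Step 17. [r4c4∈{3}] r4c4's peers cover all but 3. So r4c4=3.
Step 18. [r6c5∈{1}] r6c5 has the single candidate 1 ⇒ r6c5=1.
Step 19. [r5c5∈{6}] only 6 remains possible at r5c5, so r5c5=6.
Step 20. [r1c4∈{6}] r1c4 is down to just 6 ⇒ r1c4=6.
Step 21. [r4c3∈{1}] r4c3's peers cover all but 1 ⇒ r4c3=1.
Step 22. [r2c2∈{4}] r2c2's peers cover all but 4, so r2c2=4.

Answer: 1 3 5 6 4 2 / 2 4 6 5 3 1 / 6 5 3 1 2 4 / 4 2 1 3 5 6 / 5 1 2 4 6 3 / 3 6 4 2 1 5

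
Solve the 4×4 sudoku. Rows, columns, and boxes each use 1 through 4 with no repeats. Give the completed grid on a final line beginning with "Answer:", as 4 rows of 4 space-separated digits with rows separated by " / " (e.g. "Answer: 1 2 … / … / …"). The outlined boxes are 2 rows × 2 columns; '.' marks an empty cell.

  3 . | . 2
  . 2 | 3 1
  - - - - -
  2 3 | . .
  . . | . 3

Step 1. [r4c1∈{1,4}] in col 1, 1 fits only at r4c1. So r4c1=1.
Step 2. [r1c3∈{4}] nothing but 4 survives at r1c3, so r1c3=4.
Step 3. [r4c2∈{4}] nothing but 4 survives at r4c2, so r4c2=4.
Step 4. [r3c3∈{1}] r3c3 is down to just 1, so r3c3=1.
Step 5. [r1c2∈{1}] r1c2 is down to just 1, so r1c2=1.
Step 6. [r4c3∈{2}] r4c3 is down to just 2, so r4c3=2.
Step 7. [r3c4∈{4}] r3c4 is down to just 4. So r3c4=4.
Step 8. [r2c1∈{4}] r2c1's peers cover all but 4 ⇒ r2c1=4.

Answer: 3 1 4 2 / 4 2 3 1 / 2 3 1 4 / 1 4 2 3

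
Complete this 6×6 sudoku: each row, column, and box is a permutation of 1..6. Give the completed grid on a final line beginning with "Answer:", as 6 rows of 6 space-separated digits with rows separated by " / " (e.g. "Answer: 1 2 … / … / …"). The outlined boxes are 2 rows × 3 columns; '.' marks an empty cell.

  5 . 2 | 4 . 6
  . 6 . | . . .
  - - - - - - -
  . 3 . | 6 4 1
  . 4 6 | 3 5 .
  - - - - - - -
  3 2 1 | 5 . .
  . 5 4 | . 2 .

Step 1. [r1c5∈{1,3}] 3 has one home in row 1: r1c5, so r1c5=3.
Step 2. [r2c5∈{1}] nothing but 1 survives at r2c5, so r2c5=1.
Step 3. [r4c6∈{2}] r4c6's peers cover all but 2. So r4c6=2.
Step 4. [r2c3∈{3}] only 3 remains possible at r2c3. So r2c3=3.
Step 5. [r4c1∈{1}] r4c1 is down to just 1, so r4c1=1.
Step 6. [r3c3∈{5}] only 5 remains possible at r3c3 ⇒ r3c3=5.
Step 7. [r1c2∈{1}] r1c2's peers cover all but 1 ⇒ r1c2=1.
Step 8. [r2c1∈{4}] r2c1 is down to just 4. So r2c1=4.
Step 9. [r2c6∈{5}] nothing but 5 survives at r2c6, so r2c6=5.
Step 10. [r6c6∈{3}] r6c6 is down to just 3, so r6c6=3.
Step 11. [r5c6∈{4}] r5c6's peers cover all but 4 ⇒ r5c6=4.
Step 12. [r2c4∈{2}] only 2 remains possible at r2c4. So r2c4=2.
Step 13. [r6c1∈{6}] nothing but 6 survives at r6c1 ⇒ r6c1=6.
Step 14. [r3c1∈{2}] nothing but 2 survives at r3c1 ⇒ r3c1=2.
Step 15. [r5c5∈{6}] r5c5's peers cover all but 6, so r5c5=6.
Step 16. [r6c4∈{1}] r6c4 is down to just 1, so r6c4=1.

Answer: 5 1 2 4 3 6 / 4 6 3 2 1 5 / 2 3 5 6 4 1 / 1 4 6 3 5 2 / 3 2 1 5 6 4 / 6 5 4 1 2 3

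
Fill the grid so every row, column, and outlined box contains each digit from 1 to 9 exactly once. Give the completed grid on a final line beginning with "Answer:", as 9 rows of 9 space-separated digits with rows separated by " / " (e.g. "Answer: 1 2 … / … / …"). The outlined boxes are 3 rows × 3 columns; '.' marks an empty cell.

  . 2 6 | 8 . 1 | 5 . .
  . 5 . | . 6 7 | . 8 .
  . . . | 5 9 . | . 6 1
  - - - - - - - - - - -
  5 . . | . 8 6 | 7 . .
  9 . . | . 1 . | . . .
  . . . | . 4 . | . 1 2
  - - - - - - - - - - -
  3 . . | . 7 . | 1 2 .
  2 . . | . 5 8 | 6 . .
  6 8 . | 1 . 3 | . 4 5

Step 1. [r2c3∈{1,3,4,9}] 9 has one home in box 1: r2c3, so r2c3=9.
Step 2. [r9c3∈{7}] nothing but 7 survives at r9c3, so r9c3=7.
Step 3. [r9c7∈{9}] only 9 remains possible at r9c7. So r9c7=9.
Step 4. [r5c9∈{3,4,6,8}] col 9 places 6 nowhere but r5c9, so r5c9=6.
Step 5. [r1c5∈{3}] only 3 remains possible at r1c5. So r1c5=3.
Step 6. [r6c2∈{3,6,7}] r6c2 is the only open cell in row 6 admitting 6. So r6c2=6.
Step 7. [r7c4∈{4,6,9}] 6 has one home in row 7: r7c4 ⇒ r7c4=6.
Step 8. [r6c6∈{5,9}] across row 6, 5 lands solely at r6c6 ⇒ r6c6=5.
Step 9. [r6c4∈{3,7,9}] r6c4 is the only open cell in row 6 admitting 9. So r6c4=9.
Step 10. [r5c6∈{2}] r5c6's peers cover all but 2 ⇒ r5c6=2.
Step 11. [r3c6∈{4}] r3c6's peers cover all but 4, so r3c6=4.
Step 12. [r4c4∈{3}] only 3 remains possible at r4c4 ⇒ r4c4=3.
Step 13. [r6c1∈{7,8}] r6c1 is the only open cell in row 6 admitting 7, so r6c1=7.
Step 14. [r8c2∈{1,4,9}] 9 has one home in row 8: r8c2, so r8c2=9.
Step 15. [r7c2∈{4}] only 4 remains possible at r7c2, so r7c2=4.
Step 16. [r5c2∈{3}] nothing but 3 survives at r5c2. So r5c2=3.
Step 17. [r6c3∈{8}] nothing but 8 survives at r6c3 ⇒ r6c3=8.
Step 18. [r6c7∈{3}] nothing but 3 survives at r6c7, so r6c7=3.
Step 19. [r1c1∈{4}] r1c1 is down to just 4. So r1c1=4.
Step 20. [r2c9∈{3,4}] across row 2, 3 lands solely at r2c9. So r2c9=3.
Step 21. [r4c9∈{4,9}] in col 9, 4 fits only at r4c9 ⇒ r4c9=4.
Step 22. [r8c9∈{7}] r8c9's peers cover all but 7 ⇒ r8c9=7.
Step 23. [r4c8∈{9}] r4c8 is down to just 9, so r4c8=9.
Step 24. [r4c2∈{1}] r4c2 is down to just 1. So r4c2=1.
Step 25. [r3c7∈{2}] r3c7 has the single candidate 2 ⇒ r3c7=2.
Step 26. [r1c8∈{7}] only 7 remains possible at r1c8 ⇒ r1c8=7.
Step 27. [r3c1∈{8}] r3c1 has the single candidate 8. So r3c1=8.
Step 28. [r5c7∈{8}] nothing but 8 survives at r5c7 ⇒ r5c7=8.
Step 29. [r2c1∈{1}] only 1 remains possible at r2c1, so r2c1=1.
Step 30. [r2c4∈{2}] only 2 remains possible at r2c4. So r2c4=2.
Step 31. [r1c9∈{9}] r1c9 has the single candidate 9. So r1c9=9.
Step 32. [r7c3∈{5}] r7c3's peers cover all but 5, so r7c3=5.
Step 33. [r3c2∈{7}] r3c2's peers cover all but 7, so r3c2=7.
Step 34. [r8c8∈{3}] r8c8 has the single candidate 3. So r8c8=3.
Step 35. [r2c7∈{4}] only 4 remains possible at r2c7. So r2c7=4.
Step 36. [r3c3∈{3}] nothing but 3 survives at r3c3. So r3c3=3.
Step 37. [r8c4∈{4}] only 4 remains possible at r8c4, so r8c4=4.
Step 38. [r5c3∈{4}] r5c3's peers cover all but 4. So r5c3=4.
Step 39. [r9c5∈{2}] r9c5 is down to just 2. So r9c5=2.
Step 40. [r5c4∈{7}] only 7 remains possible at r5c4. So r5c4=7.
Step 41. [r5c8∈{5}] nothing but 5 survives at r5c8. So r5c8=5.
Step 42. [r7c9∈{8}] r7c9 has the single candidate 8 ⇒ r7c9=8.
Step 43. [r4c3∈{2}] only 2 remains possible at r4c3 ⇒ r4c3=2.
Step 44. [r8c3∈{1}] r8c3 has the single candidate 1 ⇒ r8c3=1.
Step 45. [r7c6∈{9}] r7c6's peers cover all but 9, so r7c6=9.

Answer: 4 2 6 8 3 1 5 7 9 / 1 5 9 2 6 7 4 8 3 / 8 7 3 5 9 4 2 6 1 / 5 1 2 3 8 6 7 9 4 / 9 3 4 7 1 2 8 5 6 / 7 6 8 9 4 5 3 1 2 / 3 4 5 6 7 9 1 2 8 / 2 9 1 4 5 8 6 3 7 / 6 8 7 1 2 3 9 4 5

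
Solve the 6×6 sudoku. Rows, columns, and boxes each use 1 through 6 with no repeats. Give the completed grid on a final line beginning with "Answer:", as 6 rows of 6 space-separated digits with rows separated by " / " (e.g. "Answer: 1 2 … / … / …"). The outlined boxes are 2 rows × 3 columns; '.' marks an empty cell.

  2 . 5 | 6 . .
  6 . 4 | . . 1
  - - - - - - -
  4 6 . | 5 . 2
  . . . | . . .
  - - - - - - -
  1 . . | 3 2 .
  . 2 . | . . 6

Step 1. [r5c6∈{4,5}] col 6 places 5 nowhere but r5c6. So r5c6=5.
Step 2. [r4c5∈{1,3,4,6}] r4c5 is the only open cell in row 4 admitting 6. So r4c5=6.
Step 3. [r4c2∈{1,3,5}] in col 2, 5 fits only at r4c2 ⇒ r4c2=5.
Step 4. [r4c1∈{3}] r4c1 is down to just 3, so r4c1=3.
Step 5. [r1c6∈{3,4}] col 6 places 3 nowhere but r1c6. So r1c6=3.
Step 6. [r3c3∈{1}] r3c3 has the single candidate 1 ⇒ r3c3=1.
Step 7. [r6c5∈{1,4}] r6c5 is the only open cell in col 5 admitting 1, so r6c5=1.
Step 8. [r4c4∈{1,4}] r4c4 is the only open cell in row 4 admitting 1 ⇒ r4c4=1.
Step 9. [r1c5∈{4}] r1c5 has the single candidate 4 ⇒ r1c5=4.
Step 10. [r5c3∈{6}] r5c3's peers cover all but 6 ⇒ r5c3=6.
Step 11. [r4c3∈{2}] r4c3 is down to just 2. So r4c3=2.
Step 12. [r2c4∈{2}] r2c4 is down to just 2 ⇒ r2c4=2.
Step 13. [r2c5∈{5}] r2c5 has the single candidate 5, so r2c5=5.
Step 14. [r3c5∈{3}] nothing but 3 survives at r3c5. So r3c5=3.
Step 15. [r6c3∈{3}] r6c3 has the single candidate 3, so r6c3=3.
Step 16. [r6c1∈{5}] r6c1 has the single candidate 5 ⇒ r6c1=5.
Step 17. [r1c2∈{1}] nothing but 1 survives at r1c2, so r1c2=1.
Step 18. [r6c4∈{4}] nothing but 4 survives at r6c4 ⇒ r6c4=4.
Step 19. [r5c2∈{4}] only 4 remains possible at r5c2, so r5c2=4.
Step 20. [r4c6∈{4}] r4c6 has the single candidate 4 ⇒ r4c6=4.
Step 21. [r2c2∈{3}] r2c2 is down to just 3 ⇒ r2c2=3.

Answer: 2 1 5 6 4 3 / 6 3 4 2 5 1 / 4 6 1 5 3 2 / 3 5 2 1 6 4 / 1 4 6 3 2 5 / 5 2 3 4 1 6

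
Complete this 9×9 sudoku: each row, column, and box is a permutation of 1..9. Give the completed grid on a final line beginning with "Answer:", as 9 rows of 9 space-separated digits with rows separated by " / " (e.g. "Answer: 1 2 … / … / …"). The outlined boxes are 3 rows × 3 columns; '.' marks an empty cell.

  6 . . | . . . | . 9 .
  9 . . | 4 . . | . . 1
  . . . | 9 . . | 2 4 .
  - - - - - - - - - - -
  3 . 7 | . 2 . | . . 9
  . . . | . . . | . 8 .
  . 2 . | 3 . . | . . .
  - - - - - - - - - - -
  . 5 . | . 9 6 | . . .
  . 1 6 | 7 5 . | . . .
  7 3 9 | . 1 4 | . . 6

Step 1. [r8c6∈{2,3,8}] 3 has one home in box 8: r8c6 ⇒ r8c6=3.
Step 2. [r3c5∈{3,6,7,8}] in row 3, 6 fits only at r3c5, so r3c5=6.
Step 3. [r5c9∈{2,3,4,5,7}] 2 has one home in row 5: r5c9 ⇒ r5c9=2.
Step 4. [r5c7∈{1,3,4,5,6,7}] row 5 places 3 nowhere but r5c7. So r5c7=3.
Step 5. [r6c6∈{1,5,7,8,9}] in row 6, 9 fits only at r6c6 ⇒ r6c6=9.
Step 6. [r8c8∈{2}] nothing but 2 survives at r8c8, so r8c8=2.
Step 7. [r7c1∈{2,4,8}] across col 1, 2 lands solely at r7c1 ⇒ r7c1=2.
Step 8. [r7c4∈{8}] r7c4 is down to just 8 ⇒ r7c4=8.
Step 9. [r7c3∈{4}] r7c3's peers cover all but 4 ⇒ r7c3=4.
Step 10. [r9c7∈{5,8}] row 9 places 8 nowhere but r9c7, so r9c7=8.
Step 11. [r1c2∈{4,7,8}] 4 has one home in row 1: r1c2, so r1c2=4.
Step 12. [r4c7∈{1,4,5,6}] 4 has one home in row 4: r4c7. So r4c7=4.
Step 13. [r9c8∈{5}] r9c8 has the single candidate 5 ⇒ r9c8=5.
Step 14. [r8c1∈{8}] nothing but 8 survives at r8c1. So r8c1=8.
Step 15. [r9c4∈{2}] nothing but 2 survives at r9c4, so r9c4=2.
Step 16. [r5c2∈{6,9}] 9 has one home in row 5: r5c2. So r5c2=9.
Step 17. [r5c4∈{1,5,6}] r5c4 is the only open cell in row 5 admitting 6 ⇒ r5c4=6.
Step 18. [r4c2∈{6,8}] 6 has one home in col 2: r4c2. So r4c2=6.
Step 19. [r4c6∈{1,5,8}] r4c6 is the only open cell in row 4 admitting 8, so r4c6=8.
Step 20. [r6c3∈{1,5,8}] in row 6, 8 fits only at r6c3. So r6c3=8.
Step 21. [r4c8∈{1}] r4c8's peers cover all but 1 ⇒ r4c8=1.
Step 22. [r5c6∈{1,5,7}] 1 has one home in box 5: r5c6. So r5c6=1.
Step 23. [r5c3∈{5}] r5c3 is down to just 5. So r5c3=5.
Step 24. [r5c5∈{4,7}] row 5 places 7 nowhere but r5c5, so r5c5=7.
Step 25. [r3c1∈{1,5}] col 1 places 5 nowhere but r3c1. So r3c1=5.
Step 26. [r3c6∈{7}] r3c6's peers cover all but 7 ⇒ r3c6=7.
Step 27. [r2c2∈{7,8}] 7 has one home in col 2: r2c2, so r2c2=7.
Step 28. [r1c4∈{1,5}] in col 4, 1 fits only at r1c4 ⇒ r1c4=1.
Step 29. [r2c5∈{3,8}] 8 has one home in row 2: r2c5. So r2c5=8.
Step 30. [r1c9∈{3,5,7,8}] 8 has one home in row 1: r1c9. So r1c9=8.
Step 31. [r3c9∈{3}] only 3 remains possible at r3c9. So r3c9=3.
Step 32. [r7c9∈{7}] r7c9 is down to just 7. So r7c9=7.
Step 33. [r1c7∈{5,7}] r1c7 is the only open cell in row 1 admitting 7. So r1c7=7.
Step 34. [r2c7∈{5,6}] 5 has one home in box 3: r2c7, so r2c7=5.
Step 35. [r2c6∈{2}] nothing but 2 survives at r2c6. So r2c6=2.
Step 36. [r2c8∈{6}] nothing but 6 survives at r2c8. So r2c8=6.
Step 37. [r6c1∈{1,4}] across row 6, 1 lands solely at r6c1, so r6c1=1.
Step 38. [r1c3∈{2,3}] row 1 places 2 nowhere but r1c3 ⇒ r1c3=2.
Step 39. [r6c9∈{5}] r6c9 has the single candidate 5, so r6c9=5.
Step 40. [r1c6∈{5}] r1c6's peers cover all but 5, so r1c6=5.
Step 41. [r6c8∈{7}] r6c8 is down to just 7 ⇒ r6c8=7.
Step 42. [r1c5∈{3}] r1c5's peers cover all but 3. So r1c5=3.
Step 43. [r4c4∈{5}] r4c4's peers cover all but 5. So r4c4=5.
Step 44. [r3c2∈{8}] only 8 remains possible at r3c2, so r3c2=8.
Step 45. [r6c5∈{4}] r6c5 is down to just 4, so r6c5=4.
Step 46. [r5c1∈{4}] r5c1 has the single candidate 4. So r5c1=4.
Step 47. [r8c7∈{9}] r8c7 has the single candidate 9 ⇒ r8c7=9.
Step 48. [r2c3∈{3}] only 3 remains possible at r2c3 ⇒ r2c3=3.
Step 49. [r6c7∈{6}] r6c7 is down to just 6 ⇒ r6c7=6.
Step 50. [r3c3∈{1}] r3c3's peers cover all but 1 ⇒ r3c3=1.
Step 51. [r7c7∈{1}] only 1 remains possible at r7c7, so r7c7=1.
Step 52. [r8c9∈{4}] nothing but 4 survives at r8c9, so r8c9=4.
Step 53. [r7c8∈{3}] r7c8 is down to just 3, so r7c8=3.

Answer: 6 4 2 1 3 5 7 9 8 / 9 7 3 4 8 2 5 6 1 / 5 8 1 9 6 7 2 4 3 / 3 6 7 5 2 8 4 1 9 / 4 9 5 6 7 1 3 8 2 / 1 2 8 3 4 9 6 7 5 / 2 5 4 8 9 6 1 3 7 / 8 1 6 7 5 3 9 2 4 / 7 3 9 2 1 4 8 5 6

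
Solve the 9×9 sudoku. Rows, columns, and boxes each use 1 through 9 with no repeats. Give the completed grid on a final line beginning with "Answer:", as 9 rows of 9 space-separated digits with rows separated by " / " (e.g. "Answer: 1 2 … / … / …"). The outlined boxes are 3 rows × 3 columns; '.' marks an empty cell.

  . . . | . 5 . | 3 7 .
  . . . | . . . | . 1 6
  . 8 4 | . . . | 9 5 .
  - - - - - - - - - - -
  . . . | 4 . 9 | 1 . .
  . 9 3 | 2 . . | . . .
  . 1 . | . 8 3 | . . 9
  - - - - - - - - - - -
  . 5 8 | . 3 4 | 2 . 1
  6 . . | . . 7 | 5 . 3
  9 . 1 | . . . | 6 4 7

Step 1. [r8c3∈{2}] r8c3's peers cover all but 2 ⇒ r8c3=2.
Step 2. [r7c1∈{7}] nothing but 7 survives at r7c1 ⇒ r7c1=7.
Step 3. [r3c9∈{2}] only 2 remains possible at r3c9. So r3c9=2.
Step 4. [r8c8∈{8,9}] r8c8 is the only open cell in box 9 admitting 8 ⇒ r8c8=8.
Step 5. [r7c4∈{6,9}] in row 7, 6 fits only at r7c4. So r7c4=6.
Step 6. [r2c5∈{2,4,7,9}] across col 5, 4 lands solely at r2c5. So r2c5=4.
Step 7. [r2c7∈{8}] only 8 remains possible at r2c7. So r2c7=8.
Step 8. [r2c6∈{2}] r2c6 has the single candidate 2 ⇒ r2c6=2.
Step 9. [r5c8∈{6}] nothing but 6 survives at r5c8. So r5c8=6.
Step 10. [r6c3∈{5,6,7}] row 6 places 6 nowhere but r6c3. So r6c3=6.
Step 11. [r4c5∈{6,7}] in row 4, 6 fits only at r4c5 ⇒ r4c5=6.
Step 12. [r3c6∈{1,6}] in row 3, 6 fits only at r3c6, so r3c6=6.
Step 13. [r1c3∈{9}] only 9 remains possible at r1c3 ⇒ r1c3=9.
Step 14. [r2c4∈{3,7,9}] r2c4 is the only open cell in row 2 admitting 9. So r2c4=9.
Step 15. [r8c4∈{1}] r8c4 is down to just 1. So r8c4=1.
Step 16. [r1c4∈{8}] only 8 remains possible at r1c4. So r1c4=8.
Step 17. [r1c6∈{1}] r1c6 has the single candidate 1. So r1c6=1.
Step 18. [r5c6∈{5}] r5c6's peers cover all but 5 ⇒ r5c6=5.
Step 19. [r6c1∈{2,4,5}] row 6 places 5 nowhere but r6c1 ⇒ r6c1=5.
Step 20. [r5c1∈{4,8}] across col 1, 4 lands solely at r5c1 ⇒ r5c1=4.
Step 21. [r6c4∈{7}] r6c4 has the single candidate 7. So r6c4=7.
Step 22. [r4c1∈{2,8}] in col 1, 8 fits only at r4c1. So r4c1=8.
Step 23. [r4c2∈{2,7}] across box 4, 2 lands solely at r4c2 ⇒ r4c2=2.
Step 24. [r2c1∈{3}] nothing but 3 survives at r2c1 ⇒ r2c1=3.
Step 25. [r4c3∈{7}] nothing but 7 survives at r4c3 ⇒ r4c3=7.
Step 26. [r4c9∈{5}] r4c9 is down to just 5 ⇒ r4c9=5.
Step 27. [r9c5∈{2}] r9c5 has the single candidate 2, so r9c5=2.
Step 28. [r5c7∈{7}] r5c7 is down to just 7, so r5c7=7.
Step 29. [r3c5∈{7}] r3c5's peers cover all but 7. So r3c5=7.
Step 30. [r1c9∈{4}] nothing but 4 survives at r1c9 ⇒ r1c9=4.
Step 31. [r9c2∈{3}] r9c2 has the single candidate 3. So r9c2=3.
Step 32. [r6c8∈{2}] only 2 remains possible at r6c8 ⇒ r6c8=2.
Step 33. [r8c5∈{9}] r8c5 has the single candidate 9. So r8c5=9.
Step 34. [r5c5∈{1}] r5c5 has the single candidate 1. So r5c5=1.
Step 35. [r4c8∈{3}] only 3 remains possible at r4c8, so r4c8=3.
Step 36. [r3c4∈{3}] nothing but 3 survives at r3c4. So r3c4=3.
Step 37. [r9c6∈{8}] r9c6 is down to just 8, so r9c6=8.
Step 38. [r6c7∈{4}] only 4 remains possible at r6c7. So r6c7=4.
Step 39. [r1c2∈{6}] only 6 remains possible at r1c2. So r1c2=6.
Step 40. [r2c3∈{5}] r2c3 has the single candidate 5. So r2c3=5.
Step 41. [r1c1∈{2}] only 2 remains possible at r1c1 ⇒ r1c1=2.
Step 42. [r8c2∈{4}] only 4 remains possible at r8c2, so r8c2=4.
Step 43. [r3c1∈{1}] only 1 remains possible at r3c1. So r3c1=1.
Step 44. [r2c2∈{7}] r2c2 has the single candidate 7 ⇒ r2c2=7.
Step 45. [r5c9∈{8}] only 8 remains possible at r5c9. So r5c9=8.
Step 46. [r9c4∈{5}] r9c4 has the single candidate 5. So r9c4=5.
Step 47. [r7c8∈{9}] only 9 remains possible at r7c8, so r7c8=9.

Answer: 2 6 9 8 5 1 3 7 4 / 3 7 5 9 4 2 8 1 6 / 1 8 4 3 7 6 9 5 2 / 8 2 7 4 6 9 1 3 5 / 4 9 3 2 1 5 7 6 8 / 5 1 6 7 8 3 4 2 9 / 7 5 8 6 3 4 2 9 1 / 6 4 2 1 9 7 5 8 3 / 9 3 1 5 2 8 6 4 7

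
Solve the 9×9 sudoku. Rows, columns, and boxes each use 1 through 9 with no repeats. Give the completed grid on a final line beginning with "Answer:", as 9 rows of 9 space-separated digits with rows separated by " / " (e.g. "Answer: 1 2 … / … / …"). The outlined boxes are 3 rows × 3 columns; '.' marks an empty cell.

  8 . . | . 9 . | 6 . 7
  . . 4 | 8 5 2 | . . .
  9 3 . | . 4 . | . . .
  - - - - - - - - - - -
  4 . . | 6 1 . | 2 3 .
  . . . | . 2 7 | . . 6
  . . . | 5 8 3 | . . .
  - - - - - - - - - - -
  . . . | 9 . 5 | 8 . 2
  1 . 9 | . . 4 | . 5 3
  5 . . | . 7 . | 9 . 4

Step 1. [r7c8∈{1,6,7}] 1 has one home in row 7: r7c8 ⇒ r7c8=1.
Step 2. [r8c2∈{2,6,7,8}] r8c2 is the only open cell in row 8 admitting 8. So r8c2=8.
Step 3. [r6c8∈{4,7,9}] across col 8, 7 lands solely at r6c8 ⇒ r6c8=7.
Step 4. [r1c6∈{1}] only 1 remains possible at r1c6 ⇒ r1c6=1.
Step 5. [r7c5∈{3,6}] across col 5, 3 lands solely at r7c5. So r7c5=3.
Step 6. [r6c1∈{2,6}] col 1 places 2 nowhere but r6c1, so r6c1=2.
Step 7. [r9c8∈{6}] r9c8 has the single candidate 6. So r9c8=6.
Step 8. [r9c2∈{2}] r9c2's peers cover all but 2 ⇒ r9c2=2.
Step 9. [r1c2∈{5}] r1c2 is down to just 5 ⇒ r1c2=5.
Step 10. [r6c7∈{1,4}] 4 has one home in row 6: r6c7, so r6c7=4.
Step 11. [r2c8∈{9}] only 9 remains possible at r2c8. So r2c8=9.
Step 12. [r2c9∈{1}] only 1 remains possible at r2c9. So r2c9=1.
Step 13. [r3c3∈{1,2,6,7}] across row 3, 1 lands solely at r3c3 ⇒ r3c3=1.
Step 14. [r5c8∈{8}] nothing but 8 survives at r5c8, so r5c8=8.
Step 15. [r5c2∈{1,9}] row 5 places 9 nowhere but r5c2. So r5c2=9.
Step 16. [r4c2∈{7}] nothing but 7 survives at r4c2 ⇒ r4c2=7.
Step 17. [r2c2∈{6}] r2c2 has the single candidate 6. So r2c2=6.
Step 18. [r7c3∈{6,7}] r7c3 is the only open cell in col 3 admitting 7. So r7c3=7.
Step 19. [r3c7∈{5}] only 5 remains possible at r3c7, so r3c7=5.
Step 20. [r4c9∈{5,9}] col 9 places 5 nowhere but r4c9 ⇒ r4c9=5.
Step 21. [r5c3∈{3,5}] row 5 places 5 nowhere but r5c3 ⇒ r5c3=5.
Step 22. [r3c8∈{2}] nothing but 2 survives at r3c8, so r3c8=2.
Step 23. [r2c7∈{3}] nothing but 3 survives at r2c7 ⇒ r2c7=3.
Step 24. [r7c2∈{4}] r7c2's peers cover all but 4, so r7c2=4.
Step 25. [r3c6∈{6}] nothing but 6 survives at r3c6 ⇒ r3c6=6.
Step 26. [r7c1∈{6}] nothing but 6 survives at r7c1. So r7c1=6.
Step 27. [r3c4∈{7}] r3c4 has the single candidate 7. So r3c4=7.
Step 28. [r5c4∈{4}] r5c4 is down to just 4, so r5c4=4.
Step 29. [r8c4∈{2}] only 2 remains possible at r8c4 ⇒ r8c4=2.
Step 30. [r1c8∈{4}] only 4 remains possible at r1c8. So r1c8=4.
Step 31. [r3c9∈{8}] r3c9's peers cover all but 8 ⇒ r3c9=8.
Step 32. [r6c2∈{1}] only 1 remains possible at r6c2, so r6c2=1.
Step 33. [r4c3∈{8}] r4c3 is down to just 8 ⇒ r4c3=8.
Step 34. [r2c1∈{7}] r2c1 has the single candidate 7. So r2c1=7.
Step 35. [r5c7∈{1}] r5c7 is down to just 1 ⇒ r5c7=1.
Step 36. [r8c7∈{7}] r8c7's peers cover all but 7. So r8c7=7.
Step 37. [r5c1∈{3}] r5c1's peers cover all but 3 ⇒ r5c1=3.
Step 38. [r9c4∈{1}] r9c4's peers cover all but 1, so r9c4=1.
Step 39. [r1c3∈{2}] r1c3's peers cover all but 2, so r1c3=2.
Step 40. [r8c5∈{6}] r8c5's peers cover all but 6, so r8c5=6.
Step 41. [r6c3∈{6}] nothing but 6 survives at r6c3. So r6c3=6.
Step 42. [r6c9∈{9}] r6c9 is down to just 9, so r6c9=9.
Step 43. [r4c6∈{9}] nothing but 9 survives at r4c6. So r4c6=9.
Step 44. [r9c3∈{3}] only 3 remains possible at r9c3, so r9c3=3.
Step 45. [r9c6∈{8}] only 8 remains possible at r9c6 ⇒ r9c6=8.
Step 46. [r1c4∈{3}] nothing but 3 survives at r1c4, so r1c4=3.

Answer: 8 5 2 3 9 1 6 4 7 / 7 6 4 8 5 2 3 9 1 / 9 3 1 7 4 6 5 2 8 / 4 7 8 6 1 9 2 3 5 / 3 9 5 4 2 7 1 8 6 / 2 1 6 5 8 3 4 7 9 / 6 4 7 9 3 5 8 1 2 / 1 8 9 2 6 4 7 5 3 / 5 2 3 1 7 8 9 6 4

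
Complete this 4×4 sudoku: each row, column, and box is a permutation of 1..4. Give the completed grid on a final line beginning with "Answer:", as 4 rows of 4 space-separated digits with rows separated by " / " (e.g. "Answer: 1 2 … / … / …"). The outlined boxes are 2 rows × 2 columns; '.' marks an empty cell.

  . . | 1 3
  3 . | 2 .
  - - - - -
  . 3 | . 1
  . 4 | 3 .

Step 1. [r3c1∈{2}] r3c1's peers cover all but 2, so r3c1=2.
Step 2. [r3c3∈{4}] only 4 remains possible at r3c3. So r3c3=4.
Step 3. [r4c4∈{2}] r4c4 has the single candidate 2. So r4c4=2.
Step 4. [r2c4∈{4}] r2c4 is down to just 4. So r2c4=4.
Step 5. [r2c2∈{1}] only 1 remains possible at r2c2 ⇒ r2c2=1.
Step 6. [r1c2∈{2}] r1c2 is down to just 2. So r1c2=2.
Step 7. [r1c1∈{4}] r1c1's peers cover all but 4. So r1c1=4.
Step 8. [r4c1∈{1}] r4c1 has the single candidate 1, so r4c1=1.

Answer: 4 2 1 3 / 3 1 2 4 / 2 3 4 1 / 1 4 3 2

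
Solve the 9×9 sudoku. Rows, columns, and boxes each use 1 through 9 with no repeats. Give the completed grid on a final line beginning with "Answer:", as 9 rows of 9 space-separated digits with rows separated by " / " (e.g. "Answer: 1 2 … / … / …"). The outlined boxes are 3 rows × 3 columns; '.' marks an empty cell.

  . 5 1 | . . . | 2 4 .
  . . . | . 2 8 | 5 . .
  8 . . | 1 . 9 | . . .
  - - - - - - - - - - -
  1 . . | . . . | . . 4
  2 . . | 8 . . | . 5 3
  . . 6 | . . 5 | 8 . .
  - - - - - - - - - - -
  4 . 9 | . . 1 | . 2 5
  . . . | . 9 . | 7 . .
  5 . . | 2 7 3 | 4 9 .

Step 1. [r7c2∈{3,6,7,8}] row 7 places 7 nowhere but r7c2, so r7c2=7.
Step 2. [r8c8∈{1,3,6,8}] 8 has one home in col 8: r8c8, so r8c8=8.
Step 3. [r7c4∈{6}] nothing but 6 survives at r7c4 ⇒ r7c4=6.
Step 4. [r5c7∈{1,6,9}] in col 7, 1 fits only at r5c7. So r5c7=1.
Step 5. [r6c8∈{7}] nothing but 7 survives at r6c8. So r6c8=7.
Step 6. [r4c8∈{6}] r4c8 has the single candidate 6 ⇒ r4c8=6.
Step 7. [r4c5∈{3}] r4c5 is down to just 3, so r4c5=3.
Step 8. [r3c7∈{3,6}] col 7 places 6 nowhere but r3c7, so r3c7=6.
Step 9. [r5c2∈{4,9}] in row 5, 9 fits only at r5c2. So r5c2=9.
Step 10. [r6c1∈{3}] r6c1's peers cover all but 3, so r6c1=3.
Step 11. [r8c1∈{6}] only 6 remains possible at r8c1, so r8c1=6.
Step 12. [r6c2∈{4}] nothing but 4 survives at r6c2, so r6c2=4.
Step 13. [r5c3∈{7}] only 7 remains possible at r5c3. So r5c3=7.
Step 14. [r3c8∈{3}] nothing but 3 survives at r3c8. So r3c8=3.
Step 15. [r8c9∈{1}] r8c9 is down to just 1. So r8c9=1.
Step 16. [r1c4∈{3,7}] r1c4 is the only open cell in row 1 admitting 3 ⇒ r1c4=3.
Step 17. [r1c9∈{7,8,9}] in row 1, 8 fits only at r1c9 ⇒ r1c9=8.
Step 18. [r2c9∈{7,9}] 9 has one home in box 3: r2c9. So r2c9=9.
Step 19. [r3c2∈{2}] r3c2 has the single candidate 2, so r3c2=2.
Step 20. [r8c6∈{4}] r8c6's peers cover all but 4. So r8c6=4.
Step 21. [r2c4∈{4,7}] in col 4, 4 fits only at r2c4 ⇒ r2c4=4.
Step 22. [r1c6∈{6,7}] box 2 places 7 nowhere but r1c6, so r1c6=7.
Step 23. [r8c2∈{3}] only 3 remains possible at r8c2 ⇒ r8c2=3.
Step 24. [r9c3∈{8}] r9c3's peers cover all but 8. So r9c3=8.
Step 25. [r4c7∈{9}] r4c7 has the single candidate 9, so r4c7=9.
Step 26. [r5c5∈{4,6}] 4 has one home in row 5: r5c5 ⇒ r5c5=4.
Step 27. [r8c3∈{2}] nothing but 2 survives at r8c3, so r8c3=2.
Step 28. [r7c5∈{8}] nothing but 8 survives at r7c5, so r7c5=8.
Step 29. [r6c5∈{1}] r6c5 is down to just 1, so r6c5=1.
Step 30. [r3c5∈{5}] nothing but 5 survives at r3c5 ⇒ r3c5=5.
Step 31. [r8c4∈{5}] nothing but 5 survives at r8c4. So r8c4=5.
Step 32. [r3c3∈{4}] nothing but 4 survives at r3c3, so r3c3=4.
Step 33. [r2c1∈{7}] nothing but 7 survives at r2c1, so r2c1=7.
Step 34. [r9c9∈{6}] only 6 remains possible at r9c9. So r9c9=6.
Step 35. [r1c5∈{6}] nothing but 6 survives at r1c5 ⇒ r1c5=6.
Step 36. [r7c7∈{3}] r7c7 is down to just 3. So r7c7=3.
Step 37. [r2c3∈{3}] only 3 remains possible at r2c3 ⇒ r2c3=3.
Step 38. [r4c6∈{2}] nothing but 2 survives at r4c6 ⇒ r4c6=2.
Step 39. [r9c2∈{1}] only 1 remains possible at r9c2 ⇒ r9c2=1.
Step 40. [r4c2∈{8}] r4c2 has the single candidate 8 ⇒ r4c2=8.
Step 41. [r3c9∈{7}] nothing but 7 survives at r3c9, so r3c9=7.
Step 42. [r1c1∈{9}] r1c1 is down to just 9, so r1c1=9.
Step 43. [r6c9∈{2}] r6c9's peers cover all but 2. So r6c9=2.
Step 44. [r4c3∈{5}] r4c3 is down to just 5 ⇒ r4c3=5.
Step 45. [r2c8∈{1}] r2c8's peers cover all but 1 ⇒ r2c8=1.
Step 46. [r5c6∈{6}] r5c6's peers cover all but 6 ⇒ r5c6=6.
Step 47. [r2c2∈{6}] r2c2 is down to just 6. So r2c2=6.
Step 48. [r4c4∈{7}] r4c4 has the single candidate 7, so r4c4=7.
Step 49. [r6c4∈{9}] r6c4's peers cover all but 9. So r6c4=9.

Answer: 9 5 1 3 6 7 2 4 8 / 7 6 3 4 2 8 5 1 9 / 8 2 4 1 5 9 6 3 7 / 1 8 5 7 3 2 9 6 4 / 2 9 7 8 4 6 1 5 3 / 3 4 6 9 1 5 8 7 2 / 4 7 9 6 8 1 3 2 5 / 6 3 2 5 9 4 7 8 1 / 5 1 8 2 7 3 4 9 6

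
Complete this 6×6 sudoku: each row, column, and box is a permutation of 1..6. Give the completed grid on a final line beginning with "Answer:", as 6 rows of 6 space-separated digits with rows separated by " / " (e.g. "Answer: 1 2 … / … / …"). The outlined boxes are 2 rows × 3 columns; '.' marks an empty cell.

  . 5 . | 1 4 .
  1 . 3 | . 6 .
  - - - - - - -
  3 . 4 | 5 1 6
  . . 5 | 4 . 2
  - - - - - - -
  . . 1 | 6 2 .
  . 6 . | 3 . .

Step 1. [r6c5∈{5}] r6c5's peers cover all but 5, so r6c5=5.
Step 2. [r5c6∈{4}] nothing but 4 survives at r5c6. So r5c6=4.
Step 3. [r1c3∈{2,6}] col 3 places 6 nowhere but r1c3 ⇒ r1c3=6.
Step 4. [r1c1∈{2}] r1c1 is down to just 2, so r1c1=2.
Step 5. [r2c2∈{4}] only 4 remains possible at r2c2. So r2c2=4.
Step 6. [r3c2∈{2}] r3c2 is down to just 2. So r3c2=2.
Step 7. [r5c1∈{5}] r5c1's peers cover all but 5, so r5c1=5.
Step 8. [r5c2∈{3}] nothing but 3 survives at r5c2 ⇒ r5c2=3.
Step 9. [r2c6∈{5}] only 5 remains possible at r2c6. So r2c6=5.
Step 10. [r4c1∈{6}] only 6 remains possible at r4c1. So r4c1=6.
Step 11. [r6c3∈{2}] nothing but 2 survives at r6c3, so r6c3=2.
Step 12. [r2c4∈{2}] r2c4 is down to just 2 ⇒ r2c4=2.
Step 13. [r1c6∈{3}] r1c6's peers cover all but 3, so r1c6=3.
Step 14. [r4c5∈{3}] nothing but 3 survives at r4c5, so r4c5=3.
Step 15. [r6c1∈{4}] r6c1 has the single candidate 4 ⇒ r6c1=4.
Step 16. [r6c6∈{1}] only 1 remains possible at r6c6 ⇒ r6c6=1.
Step 17. [r4c2∈{1}] only 1 remains possible at r4c2, so r4c2=1.

Answer: 2 5 6 1 4 3 / 1 4 3 2 6 5 / 3 2 4 5 1 6 / 6 1 5 4 3 2 / 5 3 1 6 2 4 / 4 6 2 3 5 1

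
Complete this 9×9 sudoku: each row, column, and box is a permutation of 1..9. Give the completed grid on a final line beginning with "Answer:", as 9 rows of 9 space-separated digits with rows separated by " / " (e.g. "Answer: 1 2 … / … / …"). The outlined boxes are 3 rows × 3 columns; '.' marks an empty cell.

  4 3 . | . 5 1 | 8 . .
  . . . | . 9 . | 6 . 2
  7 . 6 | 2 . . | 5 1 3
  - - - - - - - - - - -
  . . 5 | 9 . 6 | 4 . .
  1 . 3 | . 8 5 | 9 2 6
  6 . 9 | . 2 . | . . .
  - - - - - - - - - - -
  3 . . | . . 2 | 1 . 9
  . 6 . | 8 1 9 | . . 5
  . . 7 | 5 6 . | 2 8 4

Step 1. [r1c9∈{7}] r1c9's peers cover all but 7 ⇒ r1c9=7.
Step 2. [r6c4∈{1,3,4,7}] in col 4, 1 fits only at r6c4 ⇒ r6c4=1.
Step 3. [r3c5∈{4}] only 4 remains possible at r3c5, so r3c5=4.
Step 4. [r7c4∈{4,7}] 4 has one home in box 8: r7c4, so r7c4=4.
Step 5. [r5c4∈{7}] r5c4's peers cover all but 7 ⇒ r5c4=7.
Step 6. [r4c2∈{2,7,8}] r4c2 is the only open cell in col 2 admitting 2. So r4c2=2.
Step 7. [r4c8∈{3,7}] row 4 places 7 nowhere but r4c8, so r4c8=7.
Step 8. [r6c7∈{3}] only 3 remains possible at r6c7. So r6c7=3.
Step 9. [r4c1∈{8}] nothing but 8 survives at r4c1, so r4c1=8.
Step 10. [r2c6∈{3,7,8}] r2c6 is the only open cell in row 2 admitting 7. So r2c6=7.
Step 11. [r7c3∈{8}] only 8 remains possible at r7c3, so r7c3=8.
Step 12. [r2c2∈{1,5,8}] 8 has one home in row 2: r2c2. So r2c2=8.
Step 13. [r6c6∈{4}] r6c6's peers cover all but 4. So r6c6=4.
Step 14. [r8c3∈{2,4}] row 8 places 4 nowhere but r8c3. So r8c3=4.
Step 15. [r9c1∈{9}] nothing but 9 survives at r9c1, so r9c1=9.
Step 16. [r6c8∈{5}] r6c8 is down to just 5 ⇒ r6c8=5.
Step 17. [r1c8∈{9}] nothing but 9 survives at r1c8. So r1c8=9.
Step 18. [r1c3∈{2}] r1c3 is down to just 2. So r1c3=2.
Step 19. [r8c1∈{2}] r8c1 is down to just 2. So r8c1=2.
Step 20. [r9c6∈{3}] nothing but 3 survives at r9c6, so r9c6=3.
Step 21. [r2c1∈{5}] only 5 remains possible at r2c1. So r2c1=5.
Step 22. [r6c9∈{8}] nothing but 8 survives at r6c9, so r6c9=8.
Step 23. [r8c8∈{3}] r8c8 has the single candidate 3. So r8c8=3.
Step 24. [r3c6∈{8}] r3c6's peers cover all but 8. So r3c6=8.
Step 25. [r3c2∈{9}] r3c2 has the single candidate 9. So r3c2=9.
Step 26. [r2c8∈{4}] r2c8's peers cover all but 4 ⇒ r2c8=4.
Step 27. [r1c4∈{6}] nothing but 6 survives at r1c4. So r1c4=6.
Step 28. [r7c8∈{6}] nothing but 6 survives at r7c8 ⇒ r7c8=6.
Step 29. [r5c2∈{4}] r5c2 is down to just 4. So r5c2=4.
Step 30. [r8c7∈{7}] r8c7 is down to just 7, so r8c7=7.
Step 31. [r4c9∈{1}] r4c9 is down to just 1. So r4c9=1.
Step 32. [r2c3∈{1}] only 1 remains possible at r2c3. So r2c3=1.
Step 33. [r7c5∈{7}] only 7 remains possible at r7c5. So r7c5=7.
Step 34. [r2c4∈{3}] nothing but 3 survives at r2c4, so r2c4=3.
Step 35. [r4c5∈{3}] r4c5 is down to just 3 ⇒ r4c5=3.
Step 36. [r7c2∈{5}] nothing but 5 survives at r7c2. So r7c2=5.
Step 37. [r9c2∈{1}] r9c2 has the single candidate 1 ⇒ r9c2=1.
Step 38. [r6c2∈{7}] nothing but 7 survives at r6c2, so r6c2=7.

Answer: 4 3 2 6 5 1 8 9 7 / 5 8 1 3 9 7 6 4 2 / 7 9 6 2 4 8 5 1 3 / 8 2 5 9 3 6 4 7 1 / 1 4 3 7 8 5 9 2 6 / 6 7 9 1 2 4 3 5 8 / 3 5 8 4 7 2 1 6 9 / 2 6 4 8 1 9 7 3 5 / 9 1 7 5 6 3 2 8 4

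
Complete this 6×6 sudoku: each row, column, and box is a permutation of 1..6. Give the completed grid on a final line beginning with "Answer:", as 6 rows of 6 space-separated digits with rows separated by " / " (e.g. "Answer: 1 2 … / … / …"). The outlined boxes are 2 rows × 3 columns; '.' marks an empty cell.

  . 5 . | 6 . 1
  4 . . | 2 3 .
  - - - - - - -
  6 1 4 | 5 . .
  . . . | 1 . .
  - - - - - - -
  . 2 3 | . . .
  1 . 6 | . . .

Step 1. [r5c4∈{4}] nothing but 4 survives at r5c4, so r5c4=4.
Step 2. [r4c6∈{2,3,4,6}] in col 6, 4 fits only at r4c6 ⇒ r4c6=4.
Step 3. [r5c1∈{5}] r5c1 is down to just 5 ⇒ r5c1=5.
Step 4. [r3c5∈{2}] r3c5 is down to just 2 ⇒ r3c5=2.
Step 5. [r1c3∈{2}] r1c3 is down to just 2, so r1c3=2.
Step 6. [r6c6∈{2,3,5}] 2 has one home in row 6: r6c6. So r6c6=2.
Step 7. [r4c1∈{2,3}] in row 4, 2 fits only at r4c1 ⇒ r4c1=2.
Step 8. [r5c5∈{1,6}] row 5 places 1 nowhere but r5c5, so r5c5=1.
Step 9. [r4c2∈{3}] r4c2 is down to just 3. So r4c2=3.
Step 10. [r4c5∈{6}] r4c5 has the single candidate 6. So r4c5=6.
Step 11. [r5c6∈{6}] nothing but 6 survives at r5c6 ⇒ r5c6=6.
Step 12. [r1c5∈{4}] nothing but 4 survives at r1c5, so r1c5=4.
Step 13. [r2c2∈{6}] r2c2's peers cover all but 6 ⇒ r2c2=6.
Step 14. [r6c5∈{5}] r6c5 is down to just 5 ⇒ r6c5=5.
Step 15. [r3c6∈{3}] r3c6 has the single candidate 3 ⇒ r3c6=3.
Step 16. [r4c3∈{5}] r4c3 is down to just 5 ⇒ r4c3=5.
Step 17. [r2c6∈{5}] r2c6 is down to just 5 ⇒ r2c6=5.
Step 18. [r2c3∈{1}] r2c3's peers cover all but 1. So r2c3=1.
Step 19. [r6c2∈{4}] only 4 remains possible at r6c2, so r6c2=4.
Step 20. [r1c1∈{3}] nothing but 3 survives at r1c1. So r1c1=3.
Step 21. [r6c4∈{3}] r6c4 is down to just 3. So r6c4=3.

Answer: 3 5 2 6 4 1 / 4 6 1 2 3 5 / 6 1 4 5 2 3 / 2 3 5 1 6 4 / 5 2 3 4 1 6 / 1 4 6 3 5 2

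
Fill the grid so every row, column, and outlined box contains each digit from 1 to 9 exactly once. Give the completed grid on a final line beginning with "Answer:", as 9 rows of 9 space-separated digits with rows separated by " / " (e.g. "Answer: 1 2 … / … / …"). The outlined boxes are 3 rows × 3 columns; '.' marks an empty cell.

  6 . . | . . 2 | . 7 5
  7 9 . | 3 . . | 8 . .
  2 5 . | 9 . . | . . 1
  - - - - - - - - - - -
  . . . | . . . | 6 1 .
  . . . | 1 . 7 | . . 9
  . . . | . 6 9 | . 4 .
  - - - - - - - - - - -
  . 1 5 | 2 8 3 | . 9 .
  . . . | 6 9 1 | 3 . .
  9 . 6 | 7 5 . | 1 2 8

Step 1. [r7c1∈{4}] r7c1 is down to just 4, so r7c1=4.
Step 2. [r3c7∈{4}] r3c7's peers cover all but 4. So r3c7=4.
Step 3. [r5c8∈{3,5,8}] r5c8 is the only open cell in col 8 admitting 8, so r5c8=8.
Step 4. [r4c3∈{2,3,4,7,8,9}] in row 4, 9 fits only at r4c3, so r4c3=9.
Step 5. [r8c1∈{8}] r8c1's peers cover all but 8 ⇒ r8c1=8.
Step 6. [r9c2∈{3}] nothing but 3 survives at r9c2, so r9c2=3.
Step 7. [r1c3∈{1,3,4,8}] across row 1, 3 lands solely at r1c3 ⇒ r1c3=3.
Step 8. [r2c6∈{4,5,6}] in row 2, 5 fits only at r2c6, so r2c6=5.
Step 9. [r3c3∈{8}] r3c3 is down to just 8 ⇒ r3c3=8.
Step 10. [r1c2∈{4}] only 4 remains possible at r1c2, so r1c2=4.
Step 11. [r4c4∈{4,5,8}] 4 has one home in col 4: r4c4. So r4c4=4.
Step 12. [r2c9∈{2,6}] 2 has one home in row 2: r2c9. So r2c9=2.
Step 13. [r4c1∈{3,5}] r4c1 is the only open cell in row 4 admitting 5. So r4c1=5.
Step 14. [r7c7∈{7}] r7c7 is down to just 7 ⇒ r7c7=7.
Step 15. [r2c3∈{1}] nothing but 1 survives at r2c3. So r2c3=1.
Step 16. [r6c4∈{5,8}] in col 4, 5 fits only at r6c4, so r6c4=5.
Step 17. [r6c7∈{2}] r6c7's peers cover all but 2, so r6c7=2.
Step 18. [r6c3∈{7}] r6c3 is down to just 7, so r6c3=7.
Step 19. [r6c9∈{3}] nothing but 3 survives at r6c9. So r6c9=3.
Step 20. [r8c3∈{2}] r8c3 is down to just 2, so r8c3=2.
Step 21. [r4c5∈{2,3}] 3 has one home in row 4: r4c5, so r4c5=3.
Step 22. [r4c2∈{2,8}] in row 4, 2 fits only at r4c2, so r4c2=2.
Step 23. [r3c6∈{6}] r3c6's peers cover all but 6. So r3c6=6.
Step 24. [r2c8∈{6}] r2c8 is down to just 6. So r2c8=6.
Step 25. [r6c2∈{8}] r6c2's peers cover all but 8, so r6c2=8.
Step 26. [r6c1∈{1}] only 1 remains possible at r6c1 ⇒ r6c1=1.
Step 27. [r2c5∈{4}] only 4 remains possible at r2c5. So r2c5=4.
Step 28. [r4c9∈{7}] r4c9 has the single candidate 7. So r4c9=7.
Step 29. [r5c7∈{5}] only 5 remains possible at r5c7, so r5c7=5.
Step 30. [r4c6∈{8}] r4c6 has the single candidate 8. So r4c6=8.
Step 31. [r3c8∈{3}] nothing but 3 survives at r3c8, so r3c8=3.
Step 32. [r5c5∈{2}] r5c5's peers cover all but 2 ⇒ r5c5=2.
Step 33. [r5c2∈{6}] r5c2 is down to just 6. So r5c2=6.
Step 34. [r1c7∈{9}] r1c7's peers cover all but 9. So r1c7=9.
Step 35. [r9c6∈{4}] r9c6 is down to just 4, so r9c6=4.
Step 36. [r1c5∈{1}] nothing but 1 survives at r1c5. So r1c5=1.
Step 37. [r7c9∈{6}] r7c9 is down to just 6 ⇒ r7c9=6.
Step 38. [r3c5∈{7}] r3c5 is down to just 7. So r3c5=7.
Step 39. [r8c9∈{4}] r8c9 has the single candidate 4, so r8c9=4.
Step 40. [r8c8∈{5}] r8c8's peers cover all but 5 ⇒ r8c8=5.
Step 41. [r5c1∈{3}] only 3 remains possible at r5c1. So r5c1=3.
Step 42. [r1c4∈{8}] only 8 remains possible at r1c4, so r1c4=8.
Step 43. [r8c2∈{7}] only 7 remains possible at r8c2, so r8c2=7.
Step 44. [r5c3∈{4}] r5c3 has the single candidate 4. So r5c3=4.

Answer: 6 4 3 8 1 2 9 7 5 / 7 9 1 3 4 5 8 6 2 / 2 5 8 9 7 6 4 3 1 / 5 2 9 4 3 8 6 1 7 / 3 6 4 1 2 7 5 8 9 / 1 8 7 5 6 9 2 4 3 / 4 1 5 2 8 3 7 9 6 / 8 7 2 6 9 1 3 5 4 / 9 3 6 7 5 4 1 2 8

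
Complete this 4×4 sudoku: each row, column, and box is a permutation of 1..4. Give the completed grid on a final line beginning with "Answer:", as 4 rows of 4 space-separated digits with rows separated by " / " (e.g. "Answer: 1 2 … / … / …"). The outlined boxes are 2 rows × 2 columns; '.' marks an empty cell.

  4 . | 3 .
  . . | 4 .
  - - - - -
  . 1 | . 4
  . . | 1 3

Step 1. [r1c2∈{2}] nothing but 2 survives at r1c2. So r1c2=2.
Step 2. [r3c1∈{2,3}] r3c1 is the only open cell in row 3 admitting 3. So r3c1=3.
Step 3. [r2c4∈{1,2}] row 2 places 2 nowhere but r2c4 ⇒ r2c4=2.
Step 4. [r4c1∈{2}] r4c1's peers cover all but 2 ⇒ r4c1=2.
Step 5. [r3c3∈{2}] r3c3's peers cover all but 2, so r3c3=2.
Step 6. [r4c2∈{4}] nothing but 4 survives at r4c2 ⇒ r4c2=4.
Step 7. [r2c2∈{3}] r2c2 has the single candidate 3, so r2c2=3.
Step 8. [r1c4∈{1}] nothing but 1 survives at r1c4, so r1c4=1.
Step 9. [r2c1∈{1}] r2c1 has the single candidate 1 ⇒ r2c1=1.

Answer: 4 2 3 1 / 1 3 4 2 / 3 1 2 4 / 2 4 1 3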